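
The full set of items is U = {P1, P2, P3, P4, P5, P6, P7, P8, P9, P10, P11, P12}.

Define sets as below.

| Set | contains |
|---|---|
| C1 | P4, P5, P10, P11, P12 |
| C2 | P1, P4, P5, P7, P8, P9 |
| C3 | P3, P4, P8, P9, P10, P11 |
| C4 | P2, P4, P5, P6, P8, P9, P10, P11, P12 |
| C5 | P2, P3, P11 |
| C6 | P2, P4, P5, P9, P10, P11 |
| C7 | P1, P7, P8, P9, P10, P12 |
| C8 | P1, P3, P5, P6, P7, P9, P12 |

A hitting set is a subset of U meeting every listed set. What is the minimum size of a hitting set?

The 2 items {P9, P11} hit every set.
The sets C5, C7 are pairwise disjoint, so any hitting set needs a separate item for each — at least 2. Hence 2 is optimal.

2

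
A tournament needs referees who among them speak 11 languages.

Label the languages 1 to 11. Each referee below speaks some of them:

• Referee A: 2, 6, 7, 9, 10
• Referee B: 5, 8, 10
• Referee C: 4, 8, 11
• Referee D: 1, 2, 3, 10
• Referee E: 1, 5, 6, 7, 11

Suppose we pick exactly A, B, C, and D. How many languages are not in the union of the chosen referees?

Union of A, B, C, D = {1, 2, 3, 4, 5, 6, 7, 8, 9, 10, 11} — that's every language, so 0 are uncovered.

0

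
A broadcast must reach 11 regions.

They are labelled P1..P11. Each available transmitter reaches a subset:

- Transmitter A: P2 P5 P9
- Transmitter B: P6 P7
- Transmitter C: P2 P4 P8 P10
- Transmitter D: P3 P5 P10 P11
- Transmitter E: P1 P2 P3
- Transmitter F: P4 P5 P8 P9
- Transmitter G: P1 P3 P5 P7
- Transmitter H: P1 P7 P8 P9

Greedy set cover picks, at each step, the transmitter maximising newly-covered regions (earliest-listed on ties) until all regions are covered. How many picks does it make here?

Greedy: pick C (covers 4 new) → pick G (covers 4 new) → pick A (covers 1 new) → pick B (covers 1 new) → pick D (covers 1 new). Total picks: 5.
(The true minimum cover uses only 4 transmitters, so greedy is not optimal here.)

5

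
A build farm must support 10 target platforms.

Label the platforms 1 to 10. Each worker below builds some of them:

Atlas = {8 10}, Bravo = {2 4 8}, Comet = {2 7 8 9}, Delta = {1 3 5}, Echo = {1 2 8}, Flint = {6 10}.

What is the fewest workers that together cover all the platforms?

4

Take {Bravo, Comet, Delta, Flint}. Their union is {1, 2, 3, 4, 5, 6, 7, 8, 9, 10}, which is all 10 platforms.
Only Bravo contains 4, so Bravo is forced; the remaining 7 platforms need at least 3 more workers (each remaining worker adds at most 3) — so at least 4 workers are needed, and 4 is optimal.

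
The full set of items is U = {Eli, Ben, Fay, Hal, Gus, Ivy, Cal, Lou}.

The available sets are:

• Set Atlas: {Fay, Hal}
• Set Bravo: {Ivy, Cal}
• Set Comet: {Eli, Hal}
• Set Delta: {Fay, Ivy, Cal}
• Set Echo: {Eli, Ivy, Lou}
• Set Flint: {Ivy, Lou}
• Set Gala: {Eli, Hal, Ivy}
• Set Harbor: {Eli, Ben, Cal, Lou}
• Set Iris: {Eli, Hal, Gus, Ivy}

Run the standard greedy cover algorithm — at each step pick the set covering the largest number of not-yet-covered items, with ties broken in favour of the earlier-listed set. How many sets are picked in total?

Greedy: pick Harbor (covers 4 new) → pick Iris (covers 3 new) → pick Atlas (covers 1 new). Total picks: 3.

3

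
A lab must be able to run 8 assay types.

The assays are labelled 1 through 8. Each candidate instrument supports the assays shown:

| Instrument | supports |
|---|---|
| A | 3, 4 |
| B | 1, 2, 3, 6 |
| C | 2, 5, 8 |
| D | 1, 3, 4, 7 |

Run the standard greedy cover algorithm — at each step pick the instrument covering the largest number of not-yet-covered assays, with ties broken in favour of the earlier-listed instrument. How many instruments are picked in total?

3

Greedy: pick B (covers 4 new) → pick C (covers 2 new) → pick D (covers 2 new). Total picks: 3.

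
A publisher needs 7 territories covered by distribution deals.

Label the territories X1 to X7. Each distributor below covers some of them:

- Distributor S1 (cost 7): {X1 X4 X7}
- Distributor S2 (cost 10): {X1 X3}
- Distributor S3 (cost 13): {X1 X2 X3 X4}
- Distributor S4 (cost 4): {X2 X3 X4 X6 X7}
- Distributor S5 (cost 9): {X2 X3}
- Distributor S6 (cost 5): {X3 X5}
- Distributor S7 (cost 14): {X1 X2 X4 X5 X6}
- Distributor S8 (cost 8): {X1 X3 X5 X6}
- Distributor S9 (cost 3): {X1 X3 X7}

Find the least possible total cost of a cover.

S4, S6, S9 together cover every territory (S4 ∪ S6 ∪ S9 = {X1, X2, X3, X4, X5, X6, X7}); total cost 4 + 5 + 3 = 12.
No covering selection has total cost below 12.

12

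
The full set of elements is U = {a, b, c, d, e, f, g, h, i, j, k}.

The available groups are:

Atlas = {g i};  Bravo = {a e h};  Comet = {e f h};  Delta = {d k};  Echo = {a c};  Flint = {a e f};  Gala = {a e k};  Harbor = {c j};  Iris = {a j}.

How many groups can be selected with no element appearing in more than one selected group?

Atlas, Comet, Delta, Iris are pairwise disjoint (Atlas={g,i}; Comet={e,f,h}; Delta={d,k}; Iris={a,j}).
Every remaining group overlaps one of these, and no 5 of the listed groups are pairwise disjoint, so 4 is the maximum.

4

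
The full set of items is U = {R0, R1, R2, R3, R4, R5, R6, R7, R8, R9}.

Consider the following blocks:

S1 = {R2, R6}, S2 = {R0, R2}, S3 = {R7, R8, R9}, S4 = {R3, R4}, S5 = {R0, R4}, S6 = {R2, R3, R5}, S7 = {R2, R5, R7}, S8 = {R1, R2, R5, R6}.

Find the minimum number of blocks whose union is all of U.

Take {S2, S3, S4, S8}. Their union is {R0, R1, R2, R3, R4, R5, R6, R7, R8, R9}, which is all 10 items.
No 3 of the 8 blocks cover everything (all 56 combinations miss at least one item), so 4 is optimal.

4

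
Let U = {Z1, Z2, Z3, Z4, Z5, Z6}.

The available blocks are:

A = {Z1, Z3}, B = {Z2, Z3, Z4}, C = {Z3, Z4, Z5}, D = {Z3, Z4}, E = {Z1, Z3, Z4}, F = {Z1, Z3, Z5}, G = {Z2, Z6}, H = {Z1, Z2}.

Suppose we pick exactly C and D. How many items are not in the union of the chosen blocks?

3

Union of C, D = {Z3, Z4, Z5}.
Not covered: Z1, Z2, Z6 — 3 items.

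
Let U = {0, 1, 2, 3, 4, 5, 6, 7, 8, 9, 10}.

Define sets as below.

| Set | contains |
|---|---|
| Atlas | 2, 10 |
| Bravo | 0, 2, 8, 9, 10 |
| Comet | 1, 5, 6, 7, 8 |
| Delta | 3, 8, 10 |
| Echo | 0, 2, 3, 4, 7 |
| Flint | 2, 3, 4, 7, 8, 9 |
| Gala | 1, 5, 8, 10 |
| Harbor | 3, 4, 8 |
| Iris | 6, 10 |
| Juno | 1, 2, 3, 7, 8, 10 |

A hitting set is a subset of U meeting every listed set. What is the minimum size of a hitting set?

Take H = {2, 8, 10}. Each listed set contains at least one of these, so H is a hitting set of size 3.
No choice of 2 elements meets every set, so 3 is the minimum.

3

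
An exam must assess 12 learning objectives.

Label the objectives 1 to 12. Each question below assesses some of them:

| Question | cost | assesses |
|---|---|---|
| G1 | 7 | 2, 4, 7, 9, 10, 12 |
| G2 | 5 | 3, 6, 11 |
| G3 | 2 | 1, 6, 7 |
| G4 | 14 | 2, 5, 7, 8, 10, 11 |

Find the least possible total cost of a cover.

28

G1, G2, G3, G4 together cover every objective (G1 ∪ G2 ∪ G3 ∪ G4 = {1, 2, 3, 4, 5, 6, 7, 8, 9, 10, 11, 12}); total cost 7 + 5 + 2 + 14 = 28.
No covering selection has total cost below 28.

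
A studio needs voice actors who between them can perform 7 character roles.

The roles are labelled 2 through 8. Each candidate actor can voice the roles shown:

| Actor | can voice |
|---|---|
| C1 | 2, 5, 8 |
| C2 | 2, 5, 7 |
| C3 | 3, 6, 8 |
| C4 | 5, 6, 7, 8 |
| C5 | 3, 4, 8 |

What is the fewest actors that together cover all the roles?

3

C1 and C4 and C5 together: C1 ∪ C4 ∪ C5 = {2, 3, 4, 5, 6, 7, 8} — every role is covered.
Only C5 contains 4, so C5 is forced; the remaining 4 roles need at least 2 more actors (each remaining actor adds at most 3) — so at least 3 actors are needed, and 3 is optimal.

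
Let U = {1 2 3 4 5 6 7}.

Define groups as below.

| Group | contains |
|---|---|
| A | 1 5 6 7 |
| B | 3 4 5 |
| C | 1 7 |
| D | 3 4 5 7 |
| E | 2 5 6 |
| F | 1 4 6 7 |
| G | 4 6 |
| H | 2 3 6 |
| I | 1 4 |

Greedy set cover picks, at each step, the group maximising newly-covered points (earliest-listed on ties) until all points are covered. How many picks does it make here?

Greedy: pick A (covers 4 new) → pick B (covers 2 new) → pick E (covers 1 new). Total picks: 3.

3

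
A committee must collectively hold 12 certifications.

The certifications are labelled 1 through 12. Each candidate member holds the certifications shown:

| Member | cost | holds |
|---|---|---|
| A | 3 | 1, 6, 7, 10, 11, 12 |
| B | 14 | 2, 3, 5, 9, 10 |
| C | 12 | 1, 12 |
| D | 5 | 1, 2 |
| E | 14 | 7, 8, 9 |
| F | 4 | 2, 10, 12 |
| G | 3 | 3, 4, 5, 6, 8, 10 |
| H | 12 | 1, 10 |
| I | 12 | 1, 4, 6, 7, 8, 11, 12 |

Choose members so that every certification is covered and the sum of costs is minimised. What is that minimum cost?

A, B, G together cover every certification (A ∪ B ∪ G = {1, 2, 3, 4, 5, 6, 7, 8, 9, 10, 11, 12}); total cost 3 + 14 + 3 = 20.
The greedy pick A, G, F, B costs 24; no covering selection beats 20.

20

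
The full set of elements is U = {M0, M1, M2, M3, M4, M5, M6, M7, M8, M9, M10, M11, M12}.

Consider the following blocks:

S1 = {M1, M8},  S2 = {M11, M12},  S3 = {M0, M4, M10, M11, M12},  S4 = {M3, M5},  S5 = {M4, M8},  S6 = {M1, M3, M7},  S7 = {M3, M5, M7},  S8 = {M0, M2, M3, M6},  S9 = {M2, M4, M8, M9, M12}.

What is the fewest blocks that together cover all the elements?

5

Take {S1, S3, S7, S8, S9}. Their union is {M0, M1, M2, M3, M4, M5, M6, M7, M8, M9, M10, M11, M12}, which is all 13 elements.
No 4 of the 9 blocks cover everything (all 126 combinations miss at least one element), so 5 is optimal.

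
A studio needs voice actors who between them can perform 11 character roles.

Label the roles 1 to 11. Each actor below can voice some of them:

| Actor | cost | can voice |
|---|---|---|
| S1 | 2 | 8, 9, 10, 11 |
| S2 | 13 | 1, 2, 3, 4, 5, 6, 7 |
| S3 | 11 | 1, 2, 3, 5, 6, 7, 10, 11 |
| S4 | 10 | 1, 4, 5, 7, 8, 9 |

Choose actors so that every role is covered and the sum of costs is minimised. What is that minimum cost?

15

S1, S2 together cover every role (S1 ∪ S2 = {1, 2, 3, 4, 5, 6, 7, 8, 9, 10, 11}); total cost 2 + 13 = 15.
The greedy pick S1, S3, S4 costs 23; no covering selection beats 15.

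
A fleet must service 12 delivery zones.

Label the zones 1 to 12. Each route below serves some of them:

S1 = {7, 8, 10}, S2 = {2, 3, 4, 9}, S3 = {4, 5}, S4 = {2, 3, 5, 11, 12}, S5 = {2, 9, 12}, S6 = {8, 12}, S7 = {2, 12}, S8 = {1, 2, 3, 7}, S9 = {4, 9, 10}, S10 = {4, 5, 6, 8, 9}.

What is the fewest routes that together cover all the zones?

Take {S4, S8, S9, S10}. Their union is {1, 2, 3, 4, 5, 6, 7, 8, 9, 10, 11, 12}, which is all 12 zones.
No 3 of the 10 routes cover everything (all 120 combinations miss at least one zone), so 4 is optimal.

4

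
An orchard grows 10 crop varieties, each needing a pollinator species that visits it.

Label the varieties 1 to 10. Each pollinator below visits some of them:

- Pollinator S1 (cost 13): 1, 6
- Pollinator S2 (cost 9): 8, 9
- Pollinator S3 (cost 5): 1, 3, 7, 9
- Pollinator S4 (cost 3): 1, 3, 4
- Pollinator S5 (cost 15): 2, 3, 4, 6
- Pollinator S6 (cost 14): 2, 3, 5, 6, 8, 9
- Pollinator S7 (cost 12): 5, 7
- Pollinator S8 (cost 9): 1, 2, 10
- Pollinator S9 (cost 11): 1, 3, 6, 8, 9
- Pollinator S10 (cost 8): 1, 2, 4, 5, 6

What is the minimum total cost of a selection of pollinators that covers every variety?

31

S3, S4, S6, S8 together cover every variety (S3 ∪ S4 ∪ S6 ∪ S8 = {1, 2, 3, 4, 5, 6, 7, 8, 9, 10}); total cost 5 + 3 + 14 + 9 = 31.
The greedy pick S4, S3, S10, S2, S8 costs 34; no covering selection beats 31.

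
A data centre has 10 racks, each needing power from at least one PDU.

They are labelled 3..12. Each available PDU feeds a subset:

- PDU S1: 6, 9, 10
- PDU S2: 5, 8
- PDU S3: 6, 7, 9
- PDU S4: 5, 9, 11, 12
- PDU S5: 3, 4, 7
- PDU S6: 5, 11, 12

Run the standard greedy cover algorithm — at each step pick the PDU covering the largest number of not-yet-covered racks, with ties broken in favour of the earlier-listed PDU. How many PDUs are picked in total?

Greedy: pick S4 (covers 4 new) → pick S5 (covers 3 new) → pick S1 (covers 2 new) → pick S2 (covers 1 new). Total picks: 4.

4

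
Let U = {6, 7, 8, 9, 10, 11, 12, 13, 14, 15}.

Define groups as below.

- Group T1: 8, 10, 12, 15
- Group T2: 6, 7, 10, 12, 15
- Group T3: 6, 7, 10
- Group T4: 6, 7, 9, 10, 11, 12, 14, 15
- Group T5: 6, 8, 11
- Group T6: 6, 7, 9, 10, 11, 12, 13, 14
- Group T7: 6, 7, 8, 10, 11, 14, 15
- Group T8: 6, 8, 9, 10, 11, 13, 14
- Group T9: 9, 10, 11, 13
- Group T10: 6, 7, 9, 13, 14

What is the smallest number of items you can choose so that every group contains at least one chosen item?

2

H = {6, 10} meets every group (each contains at least one member of H), and |H| = 2.
The groups T1, T10 are pairwise disjoint, so any hitting set needs a separate item for each — at least 2. Hence 2 is optimal.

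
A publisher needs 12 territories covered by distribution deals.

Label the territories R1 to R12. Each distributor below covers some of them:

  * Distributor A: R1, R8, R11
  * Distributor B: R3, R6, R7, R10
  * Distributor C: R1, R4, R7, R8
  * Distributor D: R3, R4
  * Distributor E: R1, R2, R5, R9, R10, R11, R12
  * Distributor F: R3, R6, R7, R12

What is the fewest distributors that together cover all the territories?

3

Take {B, C, E}. Their union is {R1, R2, R3, R4, R5, R6, R7, R8, R9, R10, R11, R12}, which is all 12 territories.
Only E contains R2, so E is forced; the remaining 5 territories need at least 2 more distributors (each remaining distributor adds at most 3) — so at least 3 distributors are needed, and 3 is optimal.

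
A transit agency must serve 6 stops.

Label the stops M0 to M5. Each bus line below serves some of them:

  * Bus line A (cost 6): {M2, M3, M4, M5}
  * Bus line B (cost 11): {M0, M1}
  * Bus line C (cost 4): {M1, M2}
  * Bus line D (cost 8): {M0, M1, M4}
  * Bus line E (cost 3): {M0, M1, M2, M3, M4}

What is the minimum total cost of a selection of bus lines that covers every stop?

9

A, E together cover every stop (A ∪ E = {M0, M1, M2, M3, M4, M5}); total cost 6 + 3 = 9.
No covering selection has total cost below 9.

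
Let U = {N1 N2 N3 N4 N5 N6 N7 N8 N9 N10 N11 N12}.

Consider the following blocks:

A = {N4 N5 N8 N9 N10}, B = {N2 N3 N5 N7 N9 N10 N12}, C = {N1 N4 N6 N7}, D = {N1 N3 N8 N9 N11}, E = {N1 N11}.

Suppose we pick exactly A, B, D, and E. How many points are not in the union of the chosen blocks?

Union of A, B, D, E = {N1, N2, N3, N4, N5, N7, N8, N9, N10, N11, N12}.
Not covered: N6 — 1 point.

1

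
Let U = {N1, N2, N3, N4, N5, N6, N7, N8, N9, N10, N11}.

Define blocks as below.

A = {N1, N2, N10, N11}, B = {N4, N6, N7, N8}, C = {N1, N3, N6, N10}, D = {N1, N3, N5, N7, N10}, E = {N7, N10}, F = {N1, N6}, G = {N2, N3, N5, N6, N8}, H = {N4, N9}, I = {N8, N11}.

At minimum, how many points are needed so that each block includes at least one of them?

4

Take T = {N6, N7, N9, N11}. Each listed block contains at least one of these, so T is a hitting set of size 4.
The blocks E, F, H, I are pairwise disjoint, so any hitting set needs a separate point for each — at least 4. Hence 4 is optimal.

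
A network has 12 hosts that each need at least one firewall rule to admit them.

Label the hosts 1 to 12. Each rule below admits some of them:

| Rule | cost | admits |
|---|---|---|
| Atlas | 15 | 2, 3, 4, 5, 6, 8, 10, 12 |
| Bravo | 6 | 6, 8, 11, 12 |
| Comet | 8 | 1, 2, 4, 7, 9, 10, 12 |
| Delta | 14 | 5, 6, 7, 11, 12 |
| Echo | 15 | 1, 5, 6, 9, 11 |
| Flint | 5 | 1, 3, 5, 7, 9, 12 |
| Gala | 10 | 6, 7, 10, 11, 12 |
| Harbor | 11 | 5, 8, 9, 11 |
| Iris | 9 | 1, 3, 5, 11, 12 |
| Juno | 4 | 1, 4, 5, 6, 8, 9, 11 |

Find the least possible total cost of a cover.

17

Comet, Flint, Juno together cover every host (Comet ∪ Flint ∪ Juno = {1, 2, 3, 4, 5, 6, 7, 8, 9, 10, 11, 12}); total cost 8 + 5 + 4 = 17.
No covering selection has total cost below 17.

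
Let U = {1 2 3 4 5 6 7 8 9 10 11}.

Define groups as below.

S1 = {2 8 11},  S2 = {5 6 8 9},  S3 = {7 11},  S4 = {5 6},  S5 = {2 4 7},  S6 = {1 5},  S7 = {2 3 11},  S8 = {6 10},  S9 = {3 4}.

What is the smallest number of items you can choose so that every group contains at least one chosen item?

H = {1, 4, 6, 11} meets every group (each contains at least one member of H), and |H| = 4.
The groups S1, S6, S8, S9 are pairwise disjoint, so any hitting set needs a separate item for each — at least 4. Hence 4 is optimal.

4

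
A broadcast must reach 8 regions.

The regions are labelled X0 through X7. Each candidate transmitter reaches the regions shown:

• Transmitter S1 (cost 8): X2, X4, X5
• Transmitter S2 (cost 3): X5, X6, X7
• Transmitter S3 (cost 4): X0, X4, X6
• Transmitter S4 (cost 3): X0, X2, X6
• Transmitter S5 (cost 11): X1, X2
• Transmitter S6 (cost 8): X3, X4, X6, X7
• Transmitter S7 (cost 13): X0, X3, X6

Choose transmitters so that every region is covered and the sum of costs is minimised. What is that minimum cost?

S2, S4, S5, S6 together cover every region (S2 ∪ S4 ∪ S5 ∪ S6 = {X0, X1, X2, X3, X4, X5, X6, X7}); total cost 3 + 3 + 11 + 8 = 25.
The greedy pick S2, S4, S3, S6, S5 costs 29; no covering selection beats 25.

25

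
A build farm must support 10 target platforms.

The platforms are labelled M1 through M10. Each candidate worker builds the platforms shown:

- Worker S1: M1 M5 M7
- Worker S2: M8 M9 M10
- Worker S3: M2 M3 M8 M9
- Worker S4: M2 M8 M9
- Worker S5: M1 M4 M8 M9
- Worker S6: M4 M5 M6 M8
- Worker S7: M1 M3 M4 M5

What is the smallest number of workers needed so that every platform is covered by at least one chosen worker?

4

S1 and S2 and S3 and S6 together: S1 ∪ S2 ∪ S3 ∪ S6 = {M1, M2, M3, M4, M5, M6, M7, M8, M9, M10} — every platform is covered.
No 3 of the 7 workers cover everything (all 35 combinations miss at least one platform), so 4 is optimal.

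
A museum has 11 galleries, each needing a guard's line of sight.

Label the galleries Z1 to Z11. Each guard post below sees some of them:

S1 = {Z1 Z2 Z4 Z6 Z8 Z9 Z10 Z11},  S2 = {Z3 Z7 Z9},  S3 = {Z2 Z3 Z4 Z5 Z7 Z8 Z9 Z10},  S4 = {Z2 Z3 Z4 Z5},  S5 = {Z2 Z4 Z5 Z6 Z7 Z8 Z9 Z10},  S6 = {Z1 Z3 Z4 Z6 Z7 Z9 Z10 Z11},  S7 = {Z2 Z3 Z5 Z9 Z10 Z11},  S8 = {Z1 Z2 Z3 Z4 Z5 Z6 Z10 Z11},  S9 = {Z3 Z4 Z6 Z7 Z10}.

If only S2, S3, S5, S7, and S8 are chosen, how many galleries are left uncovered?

Union of S2, S3, S5, S7, S8 = {Z1, Z2, Z3, Z4, Z5, Z6, Z7, Z8, Z9, Z10, Z11} — that's every gallery, so 0 are uncovered.

0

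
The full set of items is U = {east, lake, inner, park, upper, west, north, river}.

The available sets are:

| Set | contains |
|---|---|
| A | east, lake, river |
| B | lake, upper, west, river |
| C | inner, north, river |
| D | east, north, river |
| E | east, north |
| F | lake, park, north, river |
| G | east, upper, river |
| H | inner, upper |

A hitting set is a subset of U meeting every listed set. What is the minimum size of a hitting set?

3

T = {east, upper, river} meets every set (each contains at least one member of T), and |T| = 3.
No choice of 2 items meets every set, so 3 is the minimum.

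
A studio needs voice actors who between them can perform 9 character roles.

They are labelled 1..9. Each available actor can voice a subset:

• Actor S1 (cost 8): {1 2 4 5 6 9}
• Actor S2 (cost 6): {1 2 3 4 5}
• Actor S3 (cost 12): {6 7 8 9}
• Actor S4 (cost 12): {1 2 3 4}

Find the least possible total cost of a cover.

18

S2, S3 together cover every role (S2 ∪ S3 = {1, 2, 3, 4, 5, 6, 7, 8, 9}); total cost 6 + 12 = 18.
No covering selection has total cost below 18.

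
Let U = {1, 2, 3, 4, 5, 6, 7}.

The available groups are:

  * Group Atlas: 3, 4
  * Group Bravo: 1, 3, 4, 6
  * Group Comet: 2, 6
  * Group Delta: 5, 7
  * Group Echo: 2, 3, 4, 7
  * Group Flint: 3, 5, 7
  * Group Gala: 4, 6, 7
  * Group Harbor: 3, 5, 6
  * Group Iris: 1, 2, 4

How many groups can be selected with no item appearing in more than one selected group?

3

Atlas, Comet, Delta are pairwise disjoint (Atlas={3,4}; Comet={2,6}; Delta={5,7}).
Every remaining group overlaps one of these, and no 4 of the listed groups are pairwise disjoint, so 3 is the maximum.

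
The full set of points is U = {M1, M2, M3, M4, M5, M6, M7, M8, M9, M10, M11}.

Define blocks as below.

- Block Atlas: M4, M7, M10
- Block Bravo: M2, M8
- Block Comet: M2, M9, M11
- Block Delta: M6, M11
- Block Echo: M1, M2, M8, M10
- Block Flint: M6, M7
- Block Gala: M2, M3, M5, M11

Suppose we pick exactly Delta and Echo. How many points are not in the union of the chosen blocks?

5

Union of Delta, Echo = {M1, M2, M6, M8, M10, M11}.
Not covered: M3, M4, M5, M7, M9 — 5 points.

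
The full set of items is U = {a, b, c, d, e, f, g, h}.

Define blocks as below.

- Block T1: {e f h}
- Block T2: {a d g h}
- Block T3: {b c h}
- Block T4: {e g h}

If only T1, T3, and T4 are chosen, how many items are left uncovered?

Union of T1, T3, T4 = {b, c, e, f, g, h}.
Not covered: a, d — 2 items.

2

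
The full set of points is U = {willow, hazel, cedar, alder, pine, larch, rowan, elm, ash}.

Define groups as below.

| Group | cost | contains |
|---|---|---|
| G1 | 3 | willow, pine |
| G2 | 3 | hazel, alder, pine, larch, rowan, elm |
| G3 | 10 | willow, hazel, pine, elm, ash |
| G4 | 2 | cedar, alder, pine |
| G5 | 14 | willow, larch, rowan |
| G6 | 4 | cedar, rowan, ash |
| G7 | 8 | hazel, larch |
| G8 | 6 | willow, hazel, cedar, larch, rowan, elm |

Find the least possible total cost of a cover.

10

G1, G2, G6 together cover every point (G1 ∪ G2 ∪ G6 = {willow, hazel, cedar, alder, pine, larch, rowan, elm, ash}); total cost 3 + 3 + 4 = 10.
The greedy pick G2, G4, G1, G6 costs 12; no covering selection beats 10.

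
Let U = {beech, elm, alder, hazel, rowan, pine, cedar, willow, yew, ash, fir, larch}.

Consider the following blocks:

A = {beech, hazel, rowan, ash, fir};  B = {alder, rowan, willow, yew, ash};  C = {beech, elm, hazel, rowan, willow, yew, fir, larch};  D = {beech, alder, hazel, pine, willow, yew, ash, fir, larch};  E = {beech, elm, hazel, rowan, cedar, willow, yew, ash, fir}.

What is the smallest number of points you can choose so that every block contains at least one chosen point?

2

H = {alder, fir} meets every block (each contains at least one member of H), and |H| = 2.
No single point lies in every block, so at least 2 are needed and 2 is optimal.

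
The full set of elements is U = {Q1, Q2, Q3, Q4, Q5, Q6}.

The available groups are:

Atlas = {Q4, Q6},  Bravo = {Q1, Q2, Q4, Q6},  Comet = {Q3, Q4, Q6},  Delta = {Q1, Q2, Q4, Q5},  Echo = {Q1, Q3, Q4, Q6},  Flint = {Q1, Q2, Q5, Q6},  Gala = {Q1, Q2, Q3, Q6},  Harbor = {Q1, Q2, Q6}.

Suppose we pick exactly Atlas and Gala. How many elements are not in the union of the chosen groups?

1

Union of Atlas, Gala = {Q1, Q2, Q3, Q4, Q6}.
Not covered: Q5 — 1 element.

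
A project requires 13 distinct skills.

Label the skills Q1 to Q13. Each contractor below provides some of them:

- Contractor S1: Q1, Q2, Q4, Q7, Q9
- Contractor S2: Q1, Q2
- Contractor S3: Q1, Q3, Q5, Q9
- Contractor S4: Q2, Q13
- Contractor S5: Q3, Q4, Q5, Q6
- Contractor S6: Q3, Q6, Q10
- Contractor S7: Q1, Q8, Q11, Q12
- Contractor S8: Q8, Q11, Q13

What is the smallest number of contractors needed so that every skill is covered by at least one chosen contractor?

5

Take {S1, S5, S6, S7, S8}. Their union is {Q1, Q2, Q3, Q4, Q5, Q6, Q7, Q8, Q9, Q10, Q11, Q12, Q13}, which is all 13 skills.
No 4 of the 8 contractors cover everything (all 70 combinations miss at least one skill), so 5 is optimal.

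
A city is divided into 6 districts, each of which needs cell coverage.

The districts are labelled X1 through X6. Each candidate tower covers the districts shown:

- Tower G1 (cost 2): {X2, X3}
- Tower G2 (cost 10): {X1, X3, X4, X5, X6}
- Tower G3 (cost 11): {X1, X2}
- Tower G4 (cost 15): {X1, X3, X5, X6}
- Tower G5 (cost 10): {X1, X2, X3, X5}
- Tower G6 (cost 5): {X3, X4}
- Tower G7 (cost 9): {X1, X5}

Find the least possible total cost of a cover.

12

G1, G2 together cover every district (G1 ∪ G2 = {X1, X2, X3, X4, X5, X6}); total cost 2 + 10 = 12.
No covering selection has total cost below 12.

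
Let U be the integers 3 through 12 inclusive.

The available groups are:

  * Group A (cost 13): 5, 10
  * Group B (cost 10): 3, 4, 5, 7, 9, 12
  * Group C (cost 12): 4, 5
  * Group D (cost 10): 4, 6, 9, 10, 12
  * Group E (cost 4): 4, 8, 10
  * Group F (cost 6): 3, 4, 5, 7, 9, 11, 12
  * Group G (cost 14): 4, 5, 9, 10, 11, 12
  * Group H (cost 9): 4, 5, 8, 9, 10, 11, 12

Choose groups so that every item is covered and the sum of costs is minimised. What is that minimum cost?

D, E, F together cover every item (D ∪ E ∪ F = {3, 4, 5, 6, 7, 8, 9, 10, 11, 12}); total cost 10 + 4 + 6 = 20.
No covering selection has total cost below 20.

20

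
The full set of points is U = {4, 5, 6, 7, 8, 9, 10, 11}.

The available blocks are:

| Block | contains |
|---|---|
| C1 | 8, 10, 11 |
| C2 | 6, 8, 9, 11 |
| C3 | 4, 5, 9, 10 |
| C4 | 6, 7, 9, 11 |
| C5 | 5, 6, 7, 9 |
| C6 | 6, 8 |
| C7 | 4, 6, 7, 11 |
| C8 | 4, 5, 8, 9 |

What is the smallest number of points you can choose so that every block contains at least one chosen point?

The 3 points {4, 7, 8} hit every block.
No choice of 2 points meets every block, so 3 is the minimum.

3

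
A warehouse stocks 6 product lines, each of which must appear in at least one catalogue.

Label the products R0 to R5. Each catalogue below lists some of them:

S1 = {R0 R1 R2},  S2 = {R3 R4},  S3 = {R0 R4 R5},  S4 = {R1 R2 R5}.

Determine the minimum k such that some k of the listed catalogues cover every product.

3

Take {S1, S2, S3}. Their union is {R0, R1, R2, R3, R4, R5}, which is all 6 products.
Only S2 contains R3, so S2 is forced; the remaining 4 products need at least 2 more catalogues (each remaining catalogue adds at most 3) — so at least 3 catalogues are needed, and 3 is optimal.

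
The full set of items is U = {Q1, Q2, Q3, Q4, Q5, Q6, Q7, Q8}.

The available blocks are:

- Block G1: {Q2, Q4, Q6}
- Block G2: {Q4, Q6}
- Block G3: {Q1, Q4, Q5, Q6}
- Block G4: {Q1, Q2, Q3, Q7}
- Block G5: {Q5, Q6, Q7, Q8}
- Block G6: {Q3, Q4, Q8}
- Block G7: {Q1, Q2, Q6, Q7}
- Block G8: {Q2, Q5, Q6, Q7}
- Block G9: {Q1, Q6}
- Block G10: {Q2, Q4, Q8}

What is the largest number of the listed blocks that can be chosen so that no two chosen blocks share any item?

2

G6, G7 are pairwise disjoint (G6={Q3,Q4,Q8}; G7={Q1,Q2,Q6,Q7}).
Every remaining block overlaps one of these, and no 3 of the listed blocks are pairwise disjoint, so 2 is the maximum.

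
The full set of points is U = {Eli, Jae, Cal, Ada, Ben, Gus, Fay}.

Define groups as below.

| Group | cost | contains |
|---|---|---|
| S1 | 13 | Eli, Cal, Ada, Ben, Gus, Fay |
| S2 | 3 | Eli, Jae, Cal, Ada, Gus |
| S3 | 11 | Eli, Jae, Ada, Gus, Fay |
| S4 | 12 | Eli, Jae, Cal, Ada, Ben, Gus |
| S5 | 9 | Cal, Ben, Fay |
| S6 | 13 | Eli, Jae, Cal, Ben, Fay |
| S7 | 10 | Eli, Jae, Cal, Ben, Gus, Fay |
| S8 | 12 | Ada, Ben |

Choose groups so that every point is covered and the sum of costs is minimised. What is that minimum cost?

12

S2, S5 together cover every point (S2 ∪ S5 = {Eli, Jae, Cal, Ada, Ben, Gus, Fay}); total cost 3 + 9 = 12.
No covering selection has total cost below 12.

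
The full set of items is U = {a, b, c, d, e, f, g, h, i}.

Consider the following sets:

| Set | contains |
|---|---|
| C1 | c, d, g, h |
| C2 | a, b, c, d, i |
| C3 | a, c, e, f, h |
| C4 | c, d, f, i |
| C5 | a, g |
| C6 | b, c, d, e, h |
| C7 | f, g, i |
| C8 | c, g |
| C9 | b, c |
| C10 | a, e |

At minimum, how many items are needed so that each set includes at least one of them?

The 3 items {a, c, i} hit every set.
The sets C7, C9, C10 are pairwise disjoint, so any hitting set needs a separate item for each — at least 3. Hence 3 is optimal.

3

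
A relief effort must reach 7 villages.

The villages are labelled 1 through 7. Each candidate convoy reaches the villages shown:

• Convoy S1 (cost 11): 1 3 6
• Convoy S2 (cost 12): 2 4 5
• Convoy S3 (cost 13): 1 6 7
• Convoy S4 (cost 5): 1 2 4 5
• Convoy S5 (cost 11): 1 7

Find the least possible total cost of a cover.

S1, S4, S5 together cover every village (S1 ∪ S4 ∪ S5 = {1, 2, 3, 4, 5, 6, 7}); total cost 11 + 5 + 11 = 27.
No covering selection has total cost below 27.

27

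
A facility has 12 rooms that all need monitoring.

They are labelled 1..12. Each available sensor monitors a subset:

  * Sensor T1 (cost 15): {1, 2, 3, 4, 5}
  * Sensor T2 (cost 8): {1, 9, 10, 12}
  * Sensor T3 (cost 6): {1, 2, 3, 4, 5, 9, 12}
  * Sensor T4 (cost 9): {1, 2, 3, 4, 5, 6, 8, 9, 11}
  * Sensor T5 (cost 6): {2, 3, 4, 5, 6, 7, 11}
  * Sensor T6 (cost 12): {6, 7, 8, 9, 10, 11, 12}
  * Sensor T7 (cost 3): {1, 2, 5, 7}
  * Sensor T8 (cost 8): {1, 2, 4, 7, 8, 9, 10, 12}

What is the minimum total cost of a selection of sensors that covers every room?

14

T5, T8 together cover every room (T5 ∪ T8 = {1, 2, 3, 4, 5, 6, 7, 8, 9, 10, 11, 12}); total cost 6 + 8 = 14.
The greedy pick T7, T3, T4, T2 costs 26; no covering selection beats 14.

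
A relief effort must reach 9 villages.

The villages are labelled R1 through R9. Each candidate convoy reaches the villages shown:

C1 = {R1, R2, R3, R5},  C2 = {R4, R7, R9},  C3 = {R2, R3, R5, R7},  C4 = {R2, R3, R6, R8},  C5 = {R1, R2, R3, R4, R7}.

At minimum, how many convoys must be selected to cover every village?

C1 and C2 and C4 together: C1 ∪ C2 ∪ C4 = {R1, R2, R3, R4, R5, R6, R7, R8, R9} — every village is covered.
Only C4 contains R6, so C4 is forced; the remaining 5 villages need at least 2 more convoys (each remaining convoy adds at most 3) — so at least 3 convoys are needed, and 3 is optimal.

3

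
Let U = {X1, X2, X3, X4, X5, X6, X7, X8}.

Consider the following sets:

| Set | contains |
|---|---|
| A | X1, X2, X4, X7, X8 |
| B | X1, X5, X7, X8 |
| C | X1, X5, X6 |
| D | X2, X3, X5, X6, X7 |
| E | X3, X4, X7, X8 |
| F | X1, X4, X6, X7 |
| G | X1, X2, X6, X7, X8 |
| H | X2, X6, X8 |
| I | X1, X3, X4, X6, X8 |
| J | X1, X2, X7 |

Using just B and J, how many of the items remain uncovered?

Union of B, J = {X1, X2, X5, X7, X8}.
Not covered: X3, X4, X6 — 3 items.

3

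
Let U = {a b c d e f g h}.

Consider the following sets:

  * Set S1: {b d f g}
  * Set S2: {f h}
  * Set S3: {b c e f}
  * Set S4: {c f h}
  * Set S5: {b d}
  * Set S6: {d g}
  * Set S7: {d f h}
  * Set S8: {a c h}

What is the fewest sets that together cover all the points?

3

S1, S3, and S8 cover everything between them: the union {a, b, c, d, e, f, g, h} is all of U.
Only S8 contains a, so S8 is forced; the remaining 5 points need at least 2 more sets (each remaining set adds at most 4) — so at least 3 sets are needed, and 3 is optimal.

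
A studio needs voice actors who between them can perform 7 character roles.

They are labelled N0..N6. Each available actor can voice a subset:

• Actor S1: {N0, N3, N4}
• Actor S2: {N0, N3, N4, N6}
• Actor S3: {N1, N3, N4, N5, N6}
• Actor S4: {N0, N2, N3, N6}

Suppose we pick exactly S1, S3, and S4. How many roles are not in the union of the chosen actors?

Union of S1, S3, S4 = {N0, N1, N2, N3, N4, N5, N6} — that's every role, so 0 are uncovered.

0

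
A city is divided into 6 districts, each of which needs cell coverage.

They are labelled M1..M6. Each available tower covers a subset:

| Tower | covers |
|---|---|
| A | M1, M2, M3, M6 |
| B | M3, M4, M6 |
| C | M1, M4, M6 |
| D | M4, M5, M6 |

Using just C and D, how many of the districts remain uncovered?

2

Union of C, D = {M1, M4, M5, M6}.
Not covered: M2, M3 — 2 districts.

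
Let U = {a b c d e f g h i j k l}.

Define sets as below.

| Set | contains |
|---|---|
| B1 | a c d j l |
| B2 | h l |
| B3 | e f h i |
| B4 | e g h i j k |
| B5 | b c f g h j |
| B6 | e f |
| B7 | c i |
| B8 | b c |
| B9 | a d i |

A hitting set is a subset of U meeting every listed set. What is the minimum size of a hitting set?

4

Take T = {c, f, i, l}. Each listed set contains at least one of these, so T is a hitting set of size 4.
The sets B2, B6, B8, B9 are pairwise disjoint, so any hitting set needs a separate element for each — at least 4. Hence 4 is optimal.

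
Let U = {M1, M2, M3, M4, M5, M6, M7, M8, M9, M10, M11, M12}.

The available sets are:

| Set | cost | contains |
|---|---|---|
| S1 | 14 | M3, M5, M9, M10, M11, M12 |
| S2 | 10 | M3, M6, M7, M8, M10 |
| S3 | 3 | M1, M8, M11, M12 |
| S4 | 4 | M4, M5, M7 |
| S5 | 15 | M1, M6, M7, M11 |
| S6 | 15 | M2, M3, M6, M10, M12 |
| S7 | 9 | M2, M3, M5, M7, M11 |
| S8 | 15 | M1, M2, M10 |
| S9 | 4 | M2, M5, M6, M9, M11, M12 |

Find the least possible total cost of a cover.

S2, S3, S4, S9 together cover every element (S2 ∪ S3 ∪ S4 ∪ S9 = {M1, M2, M3, M4, M5, M6, M7, M8, M9, M10, M11, M12}); total cost 10 + 3 + 4 + 4 = 21.
No covering selection has total cost below 21.

21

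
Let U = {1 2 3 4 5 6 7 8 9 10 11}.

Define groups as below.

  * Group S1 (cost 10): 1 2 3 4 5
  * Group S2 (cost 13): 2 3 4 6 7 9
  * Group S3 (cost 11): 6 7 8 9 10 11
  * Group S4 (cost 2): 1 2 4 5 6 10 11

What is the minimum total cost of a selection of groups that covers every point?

21

S1, S3 together cover every point (S1 ∪ S3 = {1, 2, 3, 4, 5, 6, 7, 8, 9, 10, 11}); total cost 10 + 11 = 21.
The greedy pick S4, S3, S1 costs 23; no covering selection beats 21.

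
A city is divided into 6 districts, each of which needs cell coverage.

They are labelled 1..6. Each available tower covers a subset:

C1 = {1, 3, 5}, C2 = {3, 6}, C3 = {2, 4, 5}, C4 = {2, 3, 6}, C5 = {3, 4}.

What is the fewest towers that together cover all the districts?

C1 and C4 and C5 together: C1 ∪ C4 ∪ C5 = {1, 2, 3, 4, 5, 6} — every district is covered.
Only C1 contains 1, so C1 is forced; the remaining 3 districts need at least 2 more towers (each remaining tower adds at most 2) — so at least 3 towers are needed, and 3 is optimal.

3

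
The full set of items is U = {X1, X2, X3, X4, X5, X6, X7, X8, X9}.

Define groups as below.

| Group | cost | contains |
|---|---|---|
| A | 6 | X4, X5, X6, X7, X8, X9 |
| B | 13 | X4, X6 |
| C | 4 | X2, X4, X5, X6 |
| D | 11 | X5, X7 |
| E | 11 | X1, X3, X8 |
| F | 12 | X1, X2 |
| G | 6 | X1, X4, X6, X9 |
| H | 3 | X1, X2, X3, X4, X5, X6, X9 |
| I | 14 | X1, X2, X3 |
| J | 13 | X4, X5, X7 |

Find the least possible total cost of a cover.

9

A, H together cover every item (A ∪ H = {X1, X2, X3, X4, X5, X6, X7, X8, X9}); total cost 6 + 3 = 9.
No covering selection has total cost below 9.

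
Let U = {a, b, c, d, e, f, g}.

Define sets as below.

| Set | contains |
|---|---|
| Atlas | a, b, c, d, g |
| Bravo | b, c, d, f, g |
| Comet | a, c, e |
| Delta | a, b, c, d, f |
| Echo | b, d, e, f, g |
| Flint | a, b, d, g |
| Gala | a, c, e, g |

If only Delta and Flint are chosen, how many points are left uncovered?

Union of Delta, Flint = {a, b, c, d, f, g}.
Not covered: e — 1 point.

1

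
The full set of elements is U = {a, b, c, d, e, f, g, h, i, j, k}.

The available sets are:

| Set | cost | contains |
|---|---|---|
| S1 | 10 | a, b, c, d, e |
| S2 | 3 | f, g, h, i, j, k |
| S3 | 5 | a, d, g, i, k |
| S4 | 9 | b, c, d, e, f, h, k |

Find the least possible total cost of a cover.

S1, S2 together cover every element (S1 ∪ S2 = {a, b, c, d, e, f, g, h, i, j, k}); total cost 10 + 3 = 13.
No covering selection has total cost below 13.

13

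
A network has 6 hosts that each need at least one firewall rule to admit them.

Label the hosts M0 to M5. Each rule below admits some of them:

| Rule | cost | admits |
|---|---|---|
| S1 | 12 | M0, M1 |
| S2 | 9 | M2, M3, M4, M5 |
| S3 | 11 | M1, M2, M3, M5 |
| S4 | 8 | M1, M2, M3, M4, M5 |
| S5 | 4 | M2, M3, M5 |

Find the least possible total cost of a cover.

S1, S4 together cover every host (S1 ∪ S4 = {M0, M1, M2, M3, M4, M5}); total cost 12 + 8 = 20.
The greedy pick S5, S4, S1 costs 24; no covering selection beats 20.

20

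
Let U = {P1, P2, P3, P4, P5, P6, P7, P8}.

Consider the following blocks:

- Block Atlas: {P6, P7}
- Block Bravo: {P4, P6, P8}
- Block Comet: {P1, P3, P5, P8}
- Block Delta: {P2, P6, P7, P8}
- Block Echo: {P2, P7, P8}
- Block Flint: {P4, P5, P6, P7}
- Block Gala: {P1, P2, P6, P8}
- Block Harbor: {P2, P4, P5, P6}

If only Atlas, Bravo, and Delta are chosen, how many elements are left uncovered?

Union of Atlas, Bravo, Delta = {P2, P4, P6, P7, P8}.
Not covered: P1, P3, P5 — 3 elements.

3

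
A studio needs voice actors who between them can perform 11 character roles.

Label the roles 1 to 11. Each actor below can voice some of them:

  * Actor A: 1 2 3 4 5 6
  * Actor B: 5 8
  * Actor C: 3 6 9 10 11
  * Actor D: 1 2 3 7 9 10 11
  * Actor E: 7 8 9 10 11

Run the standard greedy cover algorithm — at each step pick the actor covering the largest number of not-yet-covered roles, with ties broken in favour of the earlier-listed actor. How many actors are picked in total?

Greedy: pick D (covers 7 new) → pick A (covers 3 new) → pick B (covers 1 new). Total picks: 3.
(The true minimum cover uses only 2 actors, so greedy is not optimal here.)

3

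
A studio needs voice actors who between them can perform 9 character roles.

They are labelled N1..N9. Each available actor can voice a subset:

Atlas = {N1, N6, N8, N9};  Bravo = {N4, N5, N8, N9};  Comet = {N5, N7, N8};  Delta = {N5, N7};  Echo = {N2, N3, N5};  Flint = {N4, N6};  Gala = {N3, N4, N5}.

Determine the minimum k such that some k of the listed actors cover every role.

4

Take {Atlas, Bravo, Delta, Echo}. Their union is {N1, N2, N3, N4, N5, N6, N7, N8, N9}, which is all 9 roles.
No 3 of the 7 actors cover everything (all 35 combinations miss at least one role), so 4 is optimal.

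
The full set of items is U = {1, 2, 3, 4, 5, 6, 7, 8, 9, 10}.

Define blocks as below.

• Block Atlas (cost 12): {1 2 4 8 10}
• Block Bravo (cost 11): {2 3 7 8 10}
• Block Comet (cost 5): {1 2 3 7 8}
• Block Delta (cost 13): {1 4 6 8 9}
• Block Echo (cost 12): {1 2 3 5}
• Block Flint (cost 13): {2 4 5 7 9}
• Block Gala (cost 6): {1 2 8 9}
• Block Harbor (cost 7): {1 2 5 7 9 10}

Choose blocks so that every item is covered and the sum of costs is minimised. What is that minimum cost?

Comet, Delta, Harbor together cover every item (Comet ∪ Delta ∪ Harbor = {1, 2, 3, 4, 5, 6, 7, 8, 9, 10}); total cost 5 + 13 + 7 = 25.
No covering selection has total cost below 25.

25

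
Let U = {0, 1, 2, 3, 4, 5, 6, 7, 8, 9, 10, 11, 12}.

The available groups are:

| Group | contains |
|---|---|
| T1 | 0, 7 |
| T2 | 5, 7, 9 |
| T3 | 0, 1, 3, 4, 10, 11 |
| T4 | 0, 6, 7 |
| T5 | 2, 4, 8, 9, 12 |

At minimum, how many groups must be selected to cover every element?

4

T2, T3, T4, and T5 cover everything between them: the union {0, 1, 2, 3, 4, 5, 6, 7, 8, 9, 10, 11, 12} is all of U.
No 3 of the 5 groups cover everything (all 10 combinations miss at least one element), so 4 is optimal.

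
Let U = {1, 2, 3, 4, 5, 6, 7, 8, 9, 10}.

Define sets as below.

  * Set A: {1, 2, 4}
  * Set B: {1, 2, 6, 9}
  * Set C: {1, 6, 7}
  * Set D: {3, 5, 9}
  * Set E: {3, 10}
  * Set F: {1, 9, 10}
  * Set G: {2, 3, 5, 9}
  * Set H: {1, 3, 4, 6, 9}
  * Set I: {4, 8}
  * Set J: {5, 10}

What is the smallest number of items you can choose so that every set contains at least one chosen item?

4

T = {1, 8, 9, 10} meets every set (each contains at least one member of T), and |T| = 4.
No choice of 3 items meets every set, so 4 is the minimum.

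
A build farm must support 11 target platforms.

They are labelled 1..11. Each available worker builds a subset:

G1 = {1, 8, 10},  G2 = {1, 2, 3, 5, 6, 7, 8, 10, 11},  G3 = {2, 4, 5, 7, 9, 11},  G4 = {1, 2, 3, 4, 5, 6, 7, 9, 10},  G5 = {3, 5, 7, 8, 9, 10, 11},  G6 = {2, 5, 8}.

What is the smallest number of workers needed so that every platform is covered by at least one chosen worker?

2

Take {G4, G5}. Their union is {1, 2, 3, 4, 5, 6, 7, 8, 9, 10, 11}, which is all 11 platforms.
No single worker has all 11 platforms (the largest, G2, has 9), so 2 is optimal.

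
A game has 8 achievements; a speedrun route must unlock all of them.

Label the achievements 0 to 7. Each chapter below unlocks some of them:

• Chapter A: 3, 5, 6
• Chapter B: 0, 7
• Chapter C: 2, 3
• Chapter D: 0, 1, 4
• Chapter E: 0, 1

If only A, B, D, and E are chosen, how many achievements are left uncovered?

1

Union of A, B, D, E = {0, 1, 3, 4, 5, 6, 7}.
Not covered: 2 — 1 achievement.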